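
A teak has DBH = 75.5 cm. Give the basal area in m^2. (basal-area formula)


Formula: BA = pi * (DBH/2)^2 / 10000  (cm^2 to m^2)
Radius = DBH/2 = 75.5/2 = 37.75 cm
BA = pi * 37.75^2 / 10000
   = 4476.9659 cm^2 / 10000
   = 0.4477 m^2

0.4477


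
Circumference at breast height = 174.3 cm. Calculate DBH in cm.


Formula: DBH = C / pi
DBH = 174.3 / pi
pi = 3.14159...
DBH = 55.5 cm

55.5


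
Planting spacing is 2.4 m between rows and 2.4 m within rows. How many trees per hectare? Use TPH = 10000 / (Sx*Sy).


Formula: TPH = 10000 m^2/ha / (spacing_x * spacing_y)
Area per tree = 2.4 m * 2.4 m = 5.76 m^2
TPH = 10000 / 5.76 = 1736 trees/ha

1736


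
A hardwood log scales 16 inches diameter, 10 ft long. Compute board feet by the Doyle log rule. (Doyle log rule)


Doyle: BF = (D - 4)^2 * L / 16
Adjusted diameter = 16 - 4 = 12 in
(D-4)^2 = 12^2 = 144
BF = 144 * 10 / 16 = 90 BF

90


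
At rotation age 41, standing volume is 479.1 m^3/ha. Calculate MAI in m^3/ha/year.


Formula: MAI = Total Volume / Stand Age
MAI = 479.1 m^3/ha / 41 years
MAI = 11.69 m^3/ha/year

11.69


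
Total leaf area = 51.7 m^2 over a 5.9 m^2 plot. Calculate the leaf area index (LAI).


Formula: LAI = total leaf area / ground area  (dimensionless)
LAI = 51.7 m^2 / 5.9 m^2
LAI = 8.76

8.76


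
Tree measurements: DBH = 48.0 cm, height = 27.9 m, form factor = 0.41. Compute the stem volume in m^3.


Formula: V = pi * (DBH/200)^2 * H * ff
Radius = DBH/200 = 48.0/200 = 0.24 m
Radius^2 = 0.24^2 = 0.0576 m^2
V = pi * 0.0576 * 27.9 * 0.41
V = 2.07 m^3

2.07


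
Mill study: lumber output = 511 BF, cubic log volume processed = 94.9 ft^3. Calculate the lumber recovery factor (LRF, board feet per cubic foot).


Formula: LRF = Lumber Output (BF) / Log Input (ft^3)
LRF = 511 BF / 94.9 ft^3
LRF = 5.38 BF/ft^3

5.38


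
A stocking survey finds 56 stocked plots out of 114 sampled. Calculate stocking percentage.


Formula: Stocking % = stocked plots / total plots * 100
Stocking = 56 / 114 * 100
Stocking = 0.4912 * 100 = 49.1%

49.1


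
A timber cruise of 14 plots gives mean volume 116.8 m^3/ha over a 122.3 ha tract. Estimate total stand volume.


Formula: Total Volume = Mean Volume per ha * Total Area
Total Volume = 116.8 m^3/ha * 122.3 ha
Total Volume = 14285 m^3

14285


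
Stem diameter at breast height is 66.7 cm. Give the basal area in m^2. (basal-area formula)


Formula: BA = pi * (DBH/2)^2 / 10000  (cm^2 to m^2)
Radius = DBH/2 = 66.7/2 = 33.35 cm
BA = pi * 33.35^2 / 10000
   = 3494.15 cm^2 / 10000
   = 0.3494 m^2

0.3494


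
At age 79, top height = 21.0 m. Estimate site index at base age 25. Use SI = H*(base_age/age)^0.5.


Formula: SI = H_dom * (base_age / age)^0.5
Age ratio = 25 / 79 = 0.31646
sqrt(age_ratio) = 0.56254
SI = 21.0 * 0.56254 = 11.8 m

11.8


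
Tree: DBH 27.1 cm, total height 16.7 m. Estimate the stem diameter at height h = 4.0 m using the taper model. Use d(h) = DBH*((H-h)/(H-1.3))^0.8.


Taper: d(h) = DBH * ((H - h) / (H - 1.3))^0.8
Numerator = H - h = 16.7 - 4.0 = 12.7 m
Denominator = H - 1.3 = 16.7 - 1.3 = 15.4 m
Ratio = 12.7 / 15.4 = 0.82468
d = 27.1 * 0.82468^0.8 = 23.2 cm

23.2


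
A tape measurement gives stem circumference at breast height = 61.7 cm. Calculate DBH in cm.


Formula: DBH = C / pi
DBH = 61.7 / pi
pi = 3.14159...
DBH = 19.6 cm

19.6


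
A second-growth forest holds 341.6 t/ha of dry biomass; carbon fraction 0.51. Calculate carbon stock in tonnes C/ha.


Formula: Carbon Stock = Biomass * Carbon Fraction
C = 341.6 t/ha * 0.51
C = 174.2 t C/ha

174.2


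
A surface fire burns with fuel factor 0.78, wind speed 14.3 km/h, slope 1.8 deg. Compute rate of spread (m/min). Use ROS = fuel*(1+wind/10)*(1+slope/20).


Formula: ROS = fuel * (1 + wind/10) * (1 + slope/20)
Wind factor = 1 + 14.3/10 = 2.43
Slope factor = 1 + 1.8/20 = 1.09
ROS = 0.78 * 2.43 * 1.09 = 2.07 m/min

2.07


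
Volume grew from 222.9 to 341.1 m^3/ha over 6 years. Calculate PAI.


Formula: PAI = (V_T2 - V_T1) / (T2 - T1)
Volume increment = 341.1 - 222.9 = 118.2 m^3/ha
PAI = 118.2 / 6 = 19.7 m^3/ha/year

19.7


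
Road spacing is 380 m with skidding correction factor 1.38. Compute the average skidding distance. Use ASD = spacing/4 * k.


Formula: ASD = (spacing / 4) * correction
Uncorrected distance = spacing / 4 = 380 / 4 = 95 m
ASD = 95 * 1.38 = 131 m

131


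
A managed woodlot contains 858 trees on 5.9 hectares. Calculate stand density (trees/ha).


Formula: Stand Density = N_trees / Area_ha
Density = 858 trees / 5.9 ha
Density = 145 trees/ha

145


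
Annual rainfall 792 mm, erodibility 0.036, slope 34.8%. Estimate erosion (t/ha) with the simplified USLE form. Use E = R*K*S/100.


Formula: E = R * K * S / 100  (simplified USLE)
R * K = 792 * 0.036 = 28.512
E = 28.512 * 34.8 / 100 = 9.92 t/ha

9.92


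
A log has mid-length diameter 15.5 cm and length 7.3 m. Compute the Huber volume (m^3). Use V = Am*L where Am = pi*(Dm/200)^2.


Huber: V = Am * L,  Am = pi*(Dm/200)^2
Am = pi*(15.5/200)^2 = 0.018869 m^2
V = 0.018869*7.3 = 0.1377 m^3

0.1377


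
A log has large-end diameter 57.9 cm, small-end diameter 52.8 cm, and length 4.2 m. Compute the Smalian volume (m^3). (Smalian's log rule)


Smalian: V = (A1 + A2)/2 * L,  A = pi*(D/200)^2
A1 = pi*(57.9/200)^2 = 0.263298 m^2
A2 = pi*(52.8/200)^2 = 0.218956 m^2
V = (0.263298+0.218956)/2*4.2 = 1.0127 m^3

1.0127


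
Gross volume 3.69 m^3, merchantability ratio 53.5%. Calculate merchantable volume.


Formula: MV = V_total * (merchantable_pct / 100)
Merchantable fraction = 53.5% / 100 = 0.535
MV = 3.69 m^3 * 0.535 = 1.974 m^3

1.974


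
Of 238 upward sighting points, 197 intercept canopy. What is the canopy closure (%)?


Formula: Canopy closure = covered points / total points * 100
Closure = 197 / 238 * 100
Closure = 0.8277 * 100 = 82.8%

82.8


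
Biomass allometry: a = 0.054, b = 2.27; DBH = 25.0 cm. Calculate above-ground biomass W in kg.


Formula: W = a * DBH^b  (allometric power law)
DBH^b = 25.0^2.27 = 1490.472
W = 0.054 * 1490.472 = 80.5 kg

80.5


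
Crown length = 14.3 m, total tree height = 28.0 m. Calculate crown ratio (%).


Formula: Crown Ratio = (Crown Length / Total Height) * 100
CR = (14.3 m / 28.0 m) * 100
CR = 0.5107 * 100 = 51.1%

51.1


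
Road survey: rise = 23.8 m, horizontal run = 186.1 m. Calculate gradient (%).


Formula: Gradient = rise / run * 100
Gradient = 23.8 / 186.1 * 100 = 12.8%

12.8


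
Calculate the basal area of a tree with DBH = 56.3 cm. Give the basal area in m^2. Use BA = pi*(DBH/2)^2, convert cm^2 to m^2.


Formula: BA = pi * (DBH/2)^2 / 10000  (cm^2 to m^2)
Radius = DBH/2 = 56.3/2 = 28.15 cm
BA = pi * 28.15^2 / 10000
   = 2489.4687 cm^2 / 10000
   = 0.2489 m^2

0.2489


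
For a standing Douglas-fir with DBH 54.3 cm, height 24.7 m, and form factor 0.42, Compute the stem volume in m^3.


Formula: V = pi * (DBH/200)^2 * H * ff
Radius = DBH/200 = 54.3/200 = 0.2715 m
Radius^2 = 0.2715^2 = 0.07371225 m^2
V = pi * 0.07371225 * 24.7 * 0.42
V = 2.402 m^3

2.402


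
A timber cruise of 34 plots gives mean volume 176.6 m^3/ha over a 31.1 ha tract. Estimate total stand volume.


Formula: Total Volume = Mean Volume per ha * Total Area
Total Volume = 176.6 m^3/ha * 31.1 ha
Total Volume = 5492 m^3

5492


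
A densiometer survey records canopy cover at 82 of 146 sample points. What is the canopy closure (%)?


Formula: Canopy closure = covered points / total points * 100
Closure = 82 / 146 * 100
Closure = 0.5616 * 100 = 56.2%

56.2


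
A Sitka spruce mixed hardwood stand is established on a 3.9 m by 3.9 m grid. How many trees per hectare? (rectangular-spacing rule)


Formula: TPH = 10000 m^2/ha / (spacing_x * spacing_y)
Area per tree = 3.9 m * 3.9 m = 15.21 m^2
TPH = 10000 / 15.21 = 657 trees/ha

657


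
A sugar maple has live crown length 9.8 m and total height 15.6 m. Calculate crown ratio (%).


Formula: Crown Ratio = (Crown Length / Total Height) * 100
CR = (9.8 m / 15.6 m) * 100
CR = 0.6282 * 100 = 62.8%

62.8


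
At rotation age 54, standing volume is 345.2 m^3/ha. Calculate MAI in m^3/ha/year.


Formula: MAI = Total Volume / Stand Age
MAI = 345.2 m^3/ha / 54 years
MAI = 6.39 m^3/ha/year

6.39


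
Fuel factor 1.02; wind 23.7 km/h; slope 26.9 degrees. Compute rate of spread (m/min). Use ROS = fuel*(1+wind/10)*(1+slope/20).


Formula: ROS = fuel * (1 + wind/10) * (1 + slope/20)
Wind factor = 1 + 23.7/10 = 3.37
Slope factor = 1 + 26.9/20 = 2.345
ROS = 1.02 * 3.37 * 2.345 = 8.06 m/min

8.06


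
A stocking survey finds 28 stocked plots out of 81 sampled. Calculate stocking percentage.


Formula: Stocking % = stocked plots / total plots * 100
Stocking = 28 / 81 * 100
Stocking = 0.3457 * 100 = 34.6%

34.6


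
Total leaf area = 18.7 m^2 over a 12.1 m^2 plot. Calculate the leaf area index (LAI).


Formula: LAI = total leaf area / ground area  (dimensionless)
LAI = 18.7 m^2 / 12.1 m^2
LAI = 1.55

1.55


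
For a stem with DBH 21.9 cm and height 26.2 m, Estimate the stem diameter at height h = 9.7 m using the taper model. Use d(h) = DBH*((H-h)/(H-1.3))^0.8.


Taper: d(h) = DBH * ((H - h) / (H - 1.3))^0.8
Numerator = H - h = 26.2 - 9.7 = 16.5 m
Denominator = H - 1.3 = 26.2 - 1.3 = 24.9 m
Ratio = 16.5 / 24.9 = 0.66265
d = 21.9 * 0.66265^0.8 = 15.8 cm

15.8


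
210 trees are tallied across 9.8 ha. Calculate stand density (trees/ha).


Formula: Stand Density = N_trees / Area_ha
Density = 210 trees / 9.8 ha
Density = 21 trees/ha

21


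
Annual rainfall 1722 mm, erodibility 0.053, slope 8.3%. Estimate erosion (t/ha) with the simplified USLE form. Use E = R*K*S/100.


Formula: E = R * K * S / 100  (simplified USLE)
R * K = 1722 * 0.053 = 91.266
E = 91.266 * 8.3 / 100 = 7.58 t/ha

7.58


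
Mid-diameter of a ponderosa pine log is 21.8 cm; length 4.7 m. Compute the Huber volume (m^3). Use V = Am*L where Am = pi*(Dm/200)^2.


Huber: V = Am * L,  Am = pi*(Dm/200)^2
Am = pi*(21.8/200)^2 = 0.037325 m^2
V = 0.037325*4.7 = 0.1754 m^3

0.1754


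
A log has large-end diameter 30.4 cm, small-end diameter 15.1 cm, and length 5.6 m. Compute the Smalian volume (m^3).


Smalian: V = (A1 + A2)/2 * L,  A = pi*(D/200)^2
A1 = pi*(30.4/200)^2 = 0.072583 m^2
A2 = pi*(15.1/200)^2 = 0.017908 m^2
V = (0.072583+0.017908)/2*5.6 = 0.2534 m^3

0.2534


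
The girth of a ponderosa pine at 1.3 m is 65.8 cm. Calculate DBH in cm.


Formula: DBH = C / pi
DBH = 65.8 / pi
pi = 3.14159...
DBH = 20.9 cm

20.9


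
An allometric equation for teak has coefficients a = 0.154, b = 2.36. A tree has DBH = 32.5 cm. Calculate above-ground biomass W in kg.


Formula: W = a * DBH^b  (allometric power law)
DBH^b = 32.5^2.36 = 3698.6627
W = 0.154 * 3698.6627 = 569.6 kg

569.6


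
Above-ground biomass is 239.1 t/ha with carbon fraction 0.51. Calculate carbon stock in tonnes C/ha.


Formula: Carbon Stock = Biomass * Carbon Fraction
C = 239.1 t/ha * 0.51
C = 121.9 t C/ha

121.9


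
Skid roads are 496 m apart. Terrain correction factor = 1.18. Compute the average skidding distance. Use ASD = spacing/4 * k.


Formula: ASD = (spacing / 4) * correction
Uncorrected distance = spacing / 4 = 496 / 4 = 124 m
ASD = 124 * 1.18 = 146 m

146


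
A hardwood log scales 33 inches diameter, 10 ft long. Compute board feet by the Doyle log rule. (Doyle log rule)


Doyle: BF = (D - 4)^2 * L / 16
Adjusted diameter = 33 - 4 = 29 in
(D-4)^2 = 29^2 = 841
BF = 841 * 10 / 16 = 526 BF

526


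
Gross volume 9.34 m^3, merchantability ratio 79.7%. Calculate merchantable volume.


Formula: MV = V_total * (merchantable_pct / 100)
Merchantable fraction = 79.7% / 100 = 0.797
MV = 9.34 m^3 * 0.797 = 7.444 m^3

7.444


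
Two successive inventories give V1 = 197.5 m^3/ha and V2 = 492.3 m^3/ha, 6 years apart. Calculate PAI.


Formula: PAI = (V_T2 - V_T1) / (T2 - T1)
Volume increment = 492.3 - 197.5 = 294.8 m^3/ha
PAI = 294.8 / 6 = 49.13 m^3/ha/year

49.13


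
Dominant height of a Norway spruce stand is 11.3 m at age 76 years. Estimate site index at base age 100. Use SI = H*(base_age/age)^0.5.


Formula: SI = H_dom * (base_age / age)^0.5
Age ratio = 100 / 76 = 1.31579
sqrt(age_ratio) = 1.14708
SI = 11.3 * 1.14708 = 13.0 m

13.0


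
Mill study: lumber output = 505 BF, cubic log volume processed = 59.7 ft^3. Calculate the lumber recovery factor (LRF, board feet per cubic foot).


Formula: LRF = Lumber Output (BF) / Log Input (ft^3)
LRF = 505 BF / 59.7 ft^3
LRF = 8.46 BF/ft^3

8.46


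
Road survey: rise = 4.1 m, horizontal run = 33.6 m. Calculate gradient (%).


Formula: Gradient = rise / run * 100
Gradient = 4.1 / 33.6 * 100 = 12.2%

12.2


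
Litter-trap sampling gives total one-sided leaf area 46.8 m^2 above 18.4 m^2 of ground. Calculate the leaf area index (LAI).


Formula: LAI = total leaf area / ground area  (dimensionless)
LAI = 46.8 m^2 / 18.4 m^2
LAI = 2.54

2.54


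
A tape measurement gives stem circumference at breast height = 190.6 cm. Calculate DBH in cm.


Formula: DBH = C / pi
DBH = 190.6 / pi
pi = 3.14159...
DBH = 60.7 cm

60.7


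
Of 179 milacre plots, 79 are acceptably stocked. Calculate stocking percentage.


Formula: Stocking % = stocked plots / total plots * 100
Stocking = 79 / 179 * 100
Stocking = 0.4413 * 100 = 44.1%

44.1


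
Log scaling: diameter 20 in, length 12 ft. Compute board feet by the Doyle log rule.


Doyle: BF = (D - 4)^2 * L / 16
Adjusted diameter = 20 - 4 = 16 in
(D-4)^2 = 16^2 = 256
BF = 256 * 12 / 16 = 192 BF

192


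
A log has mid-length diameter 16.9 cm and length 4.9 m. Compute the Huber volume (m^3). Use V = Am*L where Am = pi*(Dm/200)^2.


Huber: V = Am * L,  Am = pi*(Dm/200)^2
Am = pi*(16.9/200)^2 = 0.022432 m^2
V = 0.022432*4.9 = 0.1099 m^3

0.1099


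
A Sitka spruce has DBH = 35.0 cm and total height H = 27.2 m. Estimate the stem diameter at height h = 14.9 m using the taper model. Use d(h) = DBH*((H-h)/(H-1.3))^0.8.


Taper: d(h) = DBH * ((H - h) / (H - 1.3))^0.8
Numerator = H - h = 27.2 - 14.9 = 12.3 m
Denominator = H - 1.3 = 27.2 - 1.3 = 25.9 m
Ratio = 12.3 / 25.9 = 0.4749
d = 35.0 * 0.4749^0.8 = 19.3 cm

19.3


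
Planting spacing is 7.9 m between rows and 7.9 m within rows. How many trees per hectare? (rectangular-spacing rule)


Formula: TPH = 10000 m^2/ha / (spacing_x * spacing_y)
Area per tree = 7.9 m * 7.9 m = 62.41 m^2
TPH = 10000 / 62.41 = 160 trees/ha

160


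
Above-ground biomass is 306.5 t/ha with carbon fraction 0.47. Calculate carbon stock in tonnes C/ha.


Formula: Carbon Stock = Biomass * Carbon Fraction
C = 306.5 t/ha * 0.47
C = 144.1 t C/ha

144.1


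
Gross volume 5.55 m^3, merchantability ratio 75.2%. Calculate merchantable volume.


Formula: MV = V_total * (merchantable_pct / 100)
Merchantable fraction = 75.2% / 100 = 0.752
MV = 5.55 m^3 * 0.752 = 4.174 m^3

4.174


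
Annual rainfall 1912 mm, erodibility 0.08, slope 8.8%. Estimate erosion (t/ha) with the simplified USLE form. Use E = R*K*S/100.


Formula: E = R * K * S / 100  (simplified USLE)
R * K = 1912 * 0.08 = 152.96
E = 152.96 * 8.8 / 100 = 13.46 t/ha

13.46


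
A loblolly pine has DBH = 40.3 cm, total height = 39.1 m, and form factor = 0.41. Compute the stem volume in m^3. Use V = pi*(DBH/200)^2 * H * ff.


Formula: V = pi * (DBH/200)^2 * H * ff
Radius = DBH/200 = 40.3/200 = 0.2015 m
Radius^2 = 0.2015^2 = 0.04060225 m^2
V = pi * 0.04060225 * 39.1 * 0.41
V = 2.045 m^3

2.045


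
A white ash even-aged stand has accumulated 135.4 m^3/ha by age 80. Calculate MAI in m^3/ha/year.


Formula: MAI = Total Volume / Stand Age
MAI = 135.4 m^3/ha / 80 years
MAI = 1.69 m^3/ha/year

1.69


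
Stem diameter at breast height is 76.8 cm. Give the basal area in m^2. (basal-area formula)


Formula: BA = pi * (DBH/2)^2 / 10000  (cm^2 to m^2)
Radius = DBH/2 = 76.8/2 = 38.4 cm
BA = pi * 38.4^2 / 10000
   = 4632.4669 cm^2 / 10000
   = 0.4632 m^2

0.4632


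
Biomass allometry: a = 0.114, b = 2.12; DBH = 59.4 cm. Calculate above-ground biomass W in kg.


Formula: W = a * DBH^b  (allometric power law)
DBH^b = 59.4^2.12 = 5760.0634
W = 0.114 * 5760.0634 = 656.6 kg

656.6


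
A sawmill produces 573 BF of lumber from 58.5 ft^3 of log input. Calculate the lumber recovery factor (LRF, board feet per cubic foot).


Formula: LRF = Lumber Output (BF) / Log Input (ft^3)
LRF = 573 BF / 58.5 ft^3
LRF = 9.79 BF/ft^3

9.79


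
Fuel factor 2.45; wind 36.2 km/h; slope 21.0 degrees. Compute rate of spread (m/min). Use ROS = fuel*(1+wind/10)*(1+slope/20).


Formula: ROS = fuel * (1 + wind/10) * (1 + slope/20)
Wind factor = 1 + 36.2/10 = 4.62
Slope factor = 1 + 21.0/20 = 2.05
ROS = 2.45 * 4.62 * 2.05 = 23.2 m/min

23.2


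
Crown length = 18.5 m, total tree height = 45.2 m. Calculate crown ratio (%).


Formula: Crown Ratio = (Crown Length / Total Height) * 100
CR = (18.5 m / 45.2 m) * 100
CR = 0.4093 * 100 = 40.9%

40.9


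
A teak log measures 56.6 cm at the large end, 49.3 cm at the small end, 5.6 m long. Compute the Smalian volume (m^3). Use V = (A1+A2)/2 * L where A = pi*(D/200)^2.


Smalian: V = (A1 + A2)/2 * L,  A = pi*(D/200)^2
A1 = pi*(56.6/200)^2 = 0.251607 m^2
A2 = pi*(49.3/200)^2 = 0.19089 m^2
V = (0.251607+0.19089)/2*5.6 = 1.239 m^3

1.239


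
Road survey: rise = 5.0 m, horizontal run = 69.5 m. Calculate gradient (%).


Formula: Gradient = rise / run * 100
Gradient = 5.0 / 69.5 * 100 = 7.2%

7.2


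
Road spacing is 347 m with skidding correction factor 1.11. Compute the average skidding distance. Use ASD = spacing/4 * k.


Formula: ASD = (spacing / 4) * correction
Uncorrected distance = spacing / 4 = 347 / 4 = 86.75 m
ASD = 86.75 * 1.11 = 96 m

96


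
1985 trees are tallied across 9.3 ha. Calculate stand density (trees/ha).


Formula: Stand Density = N_trees / Area_ha
Density = 1985 trees / 9.3 ha
Density = 213 trees/ha

213


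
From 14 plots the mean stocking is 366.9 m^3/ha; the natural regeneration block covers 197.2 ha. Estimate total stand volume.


Formula: Total Volume = Mean Volume per ha * Total Area
Total Volume = 366.9 m^3/ha * 197.2 ha
Total Volume = 72353 m^3

72353


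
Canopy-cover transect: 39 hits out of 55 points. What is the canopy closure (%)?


Formula: Canopy closure = covered points / total points * 100
Closure = 39 / 55 * 100
Closure = 0.7091 * 100 = 70.9%

70.9


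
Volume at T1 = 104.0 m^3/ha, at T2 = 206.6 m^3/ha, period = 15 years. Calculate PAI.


Formula: PAI = (V_T2 - V_T1) / (T2 - T1)
Volume increment = 206.6 - 104.0 = 102.6 m^3/ha
PAI = 102.6 / 15 = 6.84 m^3/ha/year

6.84


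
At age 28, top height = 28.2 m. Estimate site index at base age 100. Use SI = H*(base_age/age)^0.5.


Formula: SI = H_dom * (base_age / age)^0.5
Age ratio = 100 / 28 = 3.57143
sqrt(age_ratio) = 1.88982
SI = 28.2 * 1.88982 = 53.3 m

53.3


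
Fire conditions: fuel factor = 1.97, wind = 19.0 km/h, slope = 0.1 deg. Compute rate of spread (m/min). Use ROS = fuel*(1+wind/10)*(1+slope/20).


Formula: ROS = fuel * (1 + wind/10) * (1 + slope/20)
Wind factor = 1 + 19.0/10 = 2.9
Slope factor = 1 + 0.1/20 = 1.005
ROS = 1.97 * 2.9 * 1.005 = 5.74 m/min

5.74


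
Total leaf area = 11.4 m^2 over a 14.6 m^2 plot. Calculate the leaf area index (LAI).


Formula: LAI = total leaf area / ground area  (dimensionless)
LAI = 11.4 m^2 / 14.6 m^2
LAI = 0.78

0.78


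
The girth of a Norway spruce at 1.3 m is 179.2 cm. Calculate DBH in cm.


Formula: DBH = C / pi
DBH = 179.2 / pi
pi = 3.14159...
DBH = 57.0 cm

57.0


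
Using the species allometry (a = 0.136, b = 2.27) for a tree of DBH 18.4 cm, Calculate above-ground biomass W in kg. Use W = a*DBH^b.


Formula: W = a * DBH^b  (allometric power law)
DBH^b = 18.4^2.27 = 743.2526
W = 0.136 * 743.2526 = 101.1 kg

101.1


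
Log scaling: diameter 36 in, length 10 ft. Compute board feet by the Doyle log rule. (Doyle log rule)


Doyle: BF = (D - 4)^2 * L / 16
Adjusted diameter = 36 - 4 = 32 in
(D-4)^2 = 32^2 = 1024
BF = 1024 * 10 / 16 = 640 BF

640


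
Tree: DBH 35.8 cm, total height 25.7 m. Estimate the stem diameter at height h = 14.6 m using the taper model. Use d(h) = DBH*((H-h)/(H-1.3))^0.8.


Taper: d(h) = DBH * ((H - h) / (H - 1.3))^0.8
Numerator = H - h = 25.7 - 14.6 = 11.1 m
Denominator = H - 1.3 = 25.7 - 1.3 = 24.4 m
Ratio = 11.1 / 24.4 = 0.45492
d = 35.8 * 0.45492^0.8 = 19.1 cm

19.1


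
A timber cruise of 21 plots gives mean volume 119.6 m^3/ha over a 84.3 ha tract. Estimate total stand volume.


Formula: Total Volume = Mean Volume per ha * Total Area
Total Volume = 119.6 m^3/ha * 84.3 ha
Total Volume = 10082 m^3

10082


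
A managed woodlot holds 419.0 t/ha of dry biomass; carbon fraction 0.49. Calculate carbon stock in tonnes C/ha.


Formula: Carbon Stock = Biomass * Carbon Fraction
C = 419.0 t/ha * 0.49
C = 205.3 t C/ha

205.3


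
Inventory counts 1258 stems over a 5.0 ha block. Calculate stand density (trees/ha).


Formula: Stand Density = N_trees / Area_ha
Density = 1258 trees / 5.0 ha
Density = 252 trees/ha

252


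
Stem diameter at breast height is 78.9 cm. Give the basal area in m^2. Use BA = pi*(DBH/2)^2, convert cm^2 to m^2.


Formula: BA = pi * (DBH/2)^2 / 10000  (cm^2 to m^2)
Radius = DBH/2 = 78.9/2 = 39.45 cm
BA = pi * 39.45^2 / 10000
   = 4889.2685 cm^2 / 10000
   = 0.4889 m^2

0.4889


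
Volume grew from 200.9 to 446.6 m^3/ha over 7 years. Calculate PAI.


Formula: PAI = (V_T2 - V_T1) / (T2 - T1)
Volume increment = 446.6 - 200.9 = 245.7 m^3/ha
PAI = 245.7 / 7 = 35.1 m^3/ha/year

35.1


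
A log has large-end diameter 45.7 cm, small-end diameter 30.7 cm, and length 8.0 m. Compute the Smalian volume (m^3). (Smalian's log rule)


Smalian: V = (A1 + A2)/2 * L,  A = pi*(D/200)^2
A1 = pi*(45.7/200)^2 = 0.16403 m^2
A2 = pi*(30.7/200)^2 = 0.074023 m^2
V = (0.16403+0.074023)/2*8.0 = 0.9522 m^3

0.9522


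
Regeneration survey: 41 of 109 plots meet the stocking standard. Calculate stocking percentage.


Formula: Stocking % = stocked plots / total plots * 100
Stocking = 41 / 109 * 100
Stocking = 0.3761 * 100 = 37.6%

37.6


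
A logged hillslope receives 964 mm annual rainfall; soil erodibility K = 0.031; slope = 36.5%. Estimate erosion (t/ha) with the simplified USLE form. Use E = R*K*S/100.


Formula: E = R * K * S / 100  (simplified USLE)
R * K = 964 * 0.031 = 29.884
E = 29.884 * 36.5 / 100 = 10.91 t/ha

10.91


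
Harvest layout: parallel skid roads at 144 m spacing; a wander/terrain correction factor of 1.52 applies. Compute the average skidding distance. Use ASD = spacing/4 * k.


Formula: ASD = (spacing / 4) * correction
Uncorrected distance = spacing / 4 = 144 / 4 = 36 m
ASD = 36 * 1.52 = 55 m

55


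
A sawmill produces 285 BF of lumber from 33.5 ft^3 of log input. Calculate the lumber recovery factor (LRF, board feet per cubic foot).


Formula: LRF = Lumber Output (BF) / Log Input (ft^3)
LRF = 285 BF / 33.5 ft^3
LRF = 8.51 BF/ft^3

8.51


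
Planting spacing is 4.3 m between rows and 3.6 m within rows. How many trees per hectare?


Formula: TPH = 10000 m^2/ha / (spacing_x * spacing_y)
Area per tree = 4.3 m * 3.6 m = 15.48 m^2
TPH = 10000 / 15.48 = 646 trees/ha

646


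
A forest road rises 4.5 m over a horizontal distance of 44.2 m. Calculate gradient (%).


Formula: Gradient = rise / run * 100
Gradient = 4.5 / 44.2 * 100 = 10.2%

10.2


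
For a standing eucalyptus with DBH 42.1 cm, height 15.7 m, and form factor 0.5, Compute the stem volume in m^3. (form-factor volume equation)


Formula: V = pi * (DBH/200)^2 * H * ff
Radius = DBH/200 = 42.1/200 = 0.2105 m
Radius^2 = 0.2105^2 = 0.04431025 m^2
V = pi * 0.04431025 * 15.7 * 0.5
V = 1.093 m^3

1.093


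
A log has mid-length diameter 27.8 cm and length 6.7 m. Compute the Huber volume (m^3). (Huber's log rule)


Huber: V = Am * L,  Am = pi*(Dm/200)^2
Am = pi*(27.8/200)^2 = 0.060699 m^2
V = 0.060699*6.7 = 0.4067 m^3

0.4067


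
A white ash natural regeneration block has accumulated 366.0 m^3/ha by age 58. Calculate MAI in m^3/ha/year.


Formula: MAI = Total Volume / Stand Age
MAI = 366.0 m^3/ha / 58 years
MAI = 6.31 m^3/ha/year

6.31


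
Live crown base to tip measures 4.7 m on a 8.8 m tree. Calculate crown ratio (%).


Formula: Crown Ratio = (Crown Length / Total Height) * 100
CR = (4.7 m / 8.8 m) * 100
CR = 0.5341 * 100 = 53.4%

53.4


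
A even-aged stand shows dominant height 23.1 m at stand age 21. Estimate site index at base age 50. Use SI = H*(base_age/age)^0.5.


Formula: SI = H_dom * (base_age / age)^0.5
Age ratio = 50 / 21 = 2.38095
sqrt(age_ratio) = 1.54303
SI = 23.1 * 1.54303 = 35.6 m

35.6


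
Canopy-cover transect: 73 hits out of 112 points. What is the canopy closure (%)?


Formula: Canopy closure = covered points / total points * 100
Closure = 73 / 112 * 100
Closure = 0.6518 * 100 = 65.2%

65.2


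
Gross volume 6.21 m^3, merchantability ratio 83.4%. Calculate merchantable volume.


Formula: MV = V_total * (merchantable_pct / 100)
Merchantable fraction = 83.4% / 100 = 0.834
MV = 6.21 m^3 * 0.834 = 5.179 m^3

5.179


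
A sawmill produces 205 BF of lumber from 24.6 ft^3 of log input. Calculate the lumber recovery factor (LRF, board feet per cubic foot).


Formula: LRF = Lumber Output (BF) / Log Input (ft^3)
LRF = 205 BF / 24.6 ft^3
LRF = 8.33 BF/ft^3

8.33


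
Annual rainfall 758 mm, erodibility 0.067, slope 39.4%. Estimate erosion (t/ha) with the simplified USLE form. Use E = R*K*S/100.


Formula: E = R * K * S / 100  (simplified USLE)
R * K = 758 * 0.067 = 50.786
E = 50.786 * 39.4 / 100 = 20.01 t/ha

20.01


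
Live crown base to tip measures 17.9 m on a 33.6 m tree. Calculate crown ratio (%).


Formula: Crown Ratio = (Crown Length / Total Height) * 100
CR = (17.9 m / 33.6 m) * 100
CR = 0.5327 * 100 = 53.3%

53.3


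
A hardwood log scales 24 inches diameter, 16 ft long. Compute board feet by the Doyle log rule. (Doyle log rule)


Doyle: BF = (D - 4)^2 * L / 16
Adjusted diameter = 24 - 4 = 20 in
(D-4)^2 = 20^2 = 400
BF = 400 * 16 / 16 = 400 BF

400


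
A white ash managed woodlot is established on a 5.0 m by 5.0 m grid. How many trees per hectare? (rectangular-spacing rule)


Formula: TPH = 10000 m^2/ha / (spacing_x * spacing_y)
Area per tree = 5.0 m * 5.0 m = 25.0 m^2
TPH = 10000 / 25.0 = 400 trees/ha

400


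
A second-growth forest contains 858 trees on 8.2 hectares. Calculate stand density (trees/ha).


Formula: Stand Density = N_trees / Area_ha
Density = 858 trees / 8.2 ha
Density = 105 trees/ha

105


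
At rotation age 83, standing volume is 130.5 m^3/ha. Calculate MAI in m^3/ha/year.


Formula: MAI = Total Volume / Stand Age
MAI = 130.5 m^3/ha / 83 years
MAI = 1.57 m^3/ha/year

1.57


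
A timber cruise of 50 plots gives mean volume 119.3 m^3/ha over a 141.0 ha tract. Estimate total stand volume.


Formula: Total Volume = Mean Volume per ha * Total Area
Total Volume = 119.3 m^3/ha * 141.0 ha
Total Volume = 16821 m^3

16821


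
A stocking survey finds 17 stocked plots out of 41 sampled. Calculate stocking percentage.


Formula: Stocking % = stocked plots / total plots * 100
Stocking = 17 / 41 * 100
Stocking = 0.4146 * 100 = 41.5%

41.5


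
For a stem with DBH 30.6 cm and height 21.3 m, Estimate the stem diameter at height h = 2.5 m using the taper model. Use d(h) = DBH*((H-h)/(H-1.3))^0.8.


Taper: d(h) = DBH * ((H - h) / (H - 1.3))^0.8
Numerator = H - h = 21.3 - 2.5 = 18.8 m
Denominator = H - 1.3 = 21.3 - 1.3 = 20.0 m
Ratio = 18.8 / 20.0 = 0.94
d = 30.6 * 0.94^0.8 = 29.1 cm

29.1


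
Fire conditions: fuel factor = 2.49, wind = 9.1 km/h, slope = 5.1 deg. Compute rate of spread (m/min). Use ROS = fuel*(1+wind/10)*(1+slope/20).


Formula: ROS = fuel * (1 + wind/10) * (1 + slope/20)
Wind factor = 1 + 9.1/10 = 1.91
Slope factor = 1 + 5.1/20 = 1.255
ROS = 2.49 * 1.91 * 1.255 = 5.97 m/min

5.97


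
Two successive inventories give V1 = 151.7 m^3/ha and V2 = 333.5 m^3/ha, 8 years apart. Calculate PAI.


Formula: PAI = (V_T2 - V_T1) / (T2 - T1)
Volume increment = 333.5 - 151.7 = 181.8 m^3/ha
PAI = 181.8 / 8 = 22.73 m^3/ha/year

22.73


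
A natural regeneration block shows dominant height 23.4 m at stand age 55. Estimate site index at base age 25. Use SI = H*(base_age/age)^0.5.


Formula: SI = H_dom * (base_age / age)^0.5
Age ratio = 25 / 55 = 0.45455
sqrt(age_ratio) = 0.6742
SI = 23.4 * 0.6742 = 15.8 m

15.8


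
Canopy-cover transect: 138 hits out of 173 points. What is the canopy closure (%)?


Formula: Canopy closure = covered points / total points * 100
Closure = 138 / 173 * 100
Closure = 0.7977 * 100 = 79.8%

79.8


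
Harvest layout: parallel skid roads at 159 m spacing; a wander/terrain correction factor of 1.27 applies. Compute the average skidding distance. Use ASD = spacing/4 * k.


Formula: ASD = (spacing / 4) * correction
Uncorrected distance = spacing / 4 = 159 / 4 = 39.75 m
ASD = 39.75 * 1.27 = 50 m

50


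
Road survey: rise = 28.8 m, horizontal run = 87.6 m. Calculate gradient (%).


Formula: Gradient = rise / run * 100
Gradient = 28.8 / 87.6 * 100 = 32.9%

32.9


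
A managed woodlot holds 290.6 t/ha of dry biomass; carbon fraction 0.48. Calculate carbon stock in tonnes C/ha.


Formula: Carbon Stock = Biomass * Carbon Fraction
C = 290.6 t/ha * 0.48
C = 139.5 t C/ha

139.5


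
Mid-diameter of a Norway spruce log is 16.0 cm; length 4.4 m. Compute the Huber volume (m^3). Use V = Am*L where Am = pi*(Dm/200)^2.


Huber: V = Am * L,  Am = pi*(Dm/200)^2
Am = pi*(16.0/200)^2 = 0.020106 m^2
V = 0.020106*4.4 = 0.0885 m^3

0.0885


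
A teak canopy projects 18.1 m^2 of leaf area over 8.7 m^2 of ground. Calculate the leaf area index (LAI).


Formula: LAI = total leaf area / ground area  (dimensionless)
LAI = 18.1 m^2 / 8.7 m^2
LAI = 2.08

2.08


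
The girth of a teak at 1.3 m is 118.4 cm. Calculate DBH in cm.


Formula: DBH = C / pi
DBH = 118.4 / pi
pi = 3.14159...
DBH = 37.7 cm

37.7


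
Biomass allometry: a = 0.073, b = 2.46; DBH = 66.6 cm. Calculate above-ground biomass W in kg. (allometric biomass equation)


Formula: W = a * DBH^b  (allometric power law)
DBH^b = 66.6^2.46 = 30601.774
W = 0.073 * 30601.774 = 2233.9 kg

2233.9


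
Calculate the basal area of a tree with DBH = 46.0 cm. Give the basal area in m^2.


Formula: BA = pi * (DBH/2)^2 / 10000  (cm^2 to m^2)
Radius = DBH/2 = 46.0/2 = 23.0 cm
BA = pi * 23.0^2 / 10000
   = 1661.9025 cm^2 / 10000
   = 0.1662 m^2

0.1662


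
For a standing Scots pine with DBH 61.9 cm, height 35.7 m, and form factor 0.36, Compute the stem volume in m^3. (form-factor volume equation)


Formula: V = pi * (DBH/200)^2 * H * ff
Radius = DBH/200 = 61.9/200 = 0.3095 m
Radius^2 = 0.3095^2 = 0.09579025 m^2
V = pi * 0.09579025 * 35.7 * 0.36
V = 3.868 m^3

3.868


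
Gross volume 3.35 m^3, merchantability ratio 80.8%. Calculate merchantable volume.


Formula: MV = V_total * (merchantable_pct / 100)
Merchantable fraction = 80.8% / 100 = 0.808
MV = 3.35 m^3 * 0.808 = 2.707 m^3

2.707


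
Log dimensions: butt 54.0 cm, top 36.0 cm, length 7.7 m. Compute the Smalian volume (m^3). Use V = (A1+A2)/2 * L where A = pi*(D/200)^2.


Smalian: V = (A1 + A2)/2 * L,  A = pi*(D/200)^2
A1 = pi*(54.0/200)^2 = 0.229022 m^2
A2 = pi*(36.0/200)^2 = 0.101788 m^2
V = (0.229022+0.101788)/2*7.7 = 1.2736 m^3

1.2736


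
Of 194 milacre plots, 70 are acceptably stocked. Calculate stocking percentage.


Formula: Stocking % = stocked plots / total plots * 100
Stocking = 70 / 194 * 100
Stocking = 0.3608 * 100 = 36.1%

36.1


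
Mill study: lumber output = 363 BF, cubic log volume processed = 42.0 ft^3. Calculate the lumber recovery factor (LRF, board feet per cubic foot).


Formula: LRF = Lumber Output (BF) / Log Input (ft^3)
LRF = 363 BF / 42.0 ft^3
LRF = 8.64 BF/ft^3

8.64


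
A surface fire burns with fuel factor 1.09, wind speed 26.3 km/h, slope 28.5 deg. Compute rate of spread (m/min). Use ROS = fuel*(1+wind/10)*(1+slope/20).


Formula: ROS = fuel * (1 + wind/10) * (1 + slope/20)
Wind factor = 1 + 26.3/10 = 3.63
Slope factor = 1 + 28.5/20 = 2.425
ROS = 1.09 * 3.63 * 2.425 = 9.59 m/min

9.59


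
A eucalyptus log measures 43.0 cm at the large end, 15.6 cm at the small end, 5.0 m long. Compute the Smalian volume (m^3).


Smalian: V = (A1 + A2)/2 * L,  A = pi*(D/200)^2
A1 = pi*(43.0/200)^2 = 0.14522 m^2
A2 = pi*(15.6/200)^2 = 0.019113 m^2
V = (0.14522+0.019113)/2*5.0 = 0.4108 m^3

0.4108


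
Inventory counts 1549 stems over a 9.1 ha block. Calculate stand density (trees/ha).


Formula: Stand Density = N_trees / Area_ha
Density = 1549 trees / 9.1 ha
Density = 170 trees/ha

170


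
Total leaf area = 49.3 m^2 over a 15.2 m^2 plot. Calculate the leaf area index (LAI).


Formula: LAI = total leaf area / ground area  (dimensionless)
LAI = 49.3 m^2 / 15.2 m^2
LAI = 3.24

3.24


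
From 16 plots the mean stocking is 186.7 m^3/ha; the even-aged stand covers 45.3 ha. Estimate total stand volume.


Formula: Total Volume = Mean Volume per ha * Total Area
Total Volume = 186.7 m^3/ha * 45.3 ha
Total Volume = 8458 m^3

8458


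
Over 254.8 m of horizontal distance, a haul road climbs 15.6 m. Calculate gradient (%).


Formula: Gradient = rise / run * 100
Gradient = 15.6 / 254.8 * 100 = 6.1%

6.1


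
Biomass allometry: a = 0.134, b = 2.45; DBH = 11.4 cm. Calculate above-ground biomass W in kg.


Formula: W = a * DBH^b  (allometric power law)
DBH^b = 11.4^2.45 = 388.5231
W = 0.134 * 388.5231 = 52.1 kg

52.1


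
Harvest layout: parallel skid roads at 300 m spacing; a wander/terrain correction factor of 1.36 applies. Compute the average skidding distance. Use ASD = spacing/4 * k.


Formula: ASD = (spacing / 4) * correction
Uncorrected distance = spacing / 4 = 300 / 4 = 75 m
ASD = 75 * 1.36 = 102 m

102


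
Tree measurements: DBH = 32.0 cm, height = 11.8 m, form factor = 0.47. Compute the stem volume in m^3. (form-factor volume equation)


Formula: V = pi * (DBH/200)^2 * H * ff
Radius = DBH/200 = 32.0/200 = 0.16 m
Radius^2 = 0.16^2 = 0.0256 m^2
V = pi * 0.0256 * 11.8 * 0.47
V = 0.446 m^3

0.446


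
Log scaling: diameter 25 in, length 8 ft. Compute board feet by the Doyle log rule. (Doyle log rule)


Doyle: BF = (D - 4)^2 * L / 16
Adjusted diameter = 25 - 4 = 21 in
(D-4)^2 = 21^2 = 441
BF = 441 * 8 / 16 = 221 BF

221


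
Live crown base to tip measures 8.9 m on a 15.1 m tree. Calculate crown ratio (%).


Formula: Crown Ratio = (Crown Length / Total Height) * 100
CR = (8.9 m / 15.1 m) * 100
CR = 0.5894 * 100 = 58.9%

58.9


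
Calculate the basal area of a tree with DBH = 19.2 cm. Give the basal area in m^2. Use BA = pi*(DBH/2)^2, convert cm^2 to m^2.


Formula: BA = pi * (DBH/2)^2 / 10000  (cm^2 to m^2)
Radius = DBH/2 = 19.2/2 = 9.6 cm
BA = pi * 9.6^2 / 10000
   = 289.5292 cm^2 / 10000
   = 0.029 m^2

0.029


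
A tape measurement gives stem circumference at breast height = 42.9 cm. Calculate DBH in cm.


Formula: DBH = C / pi
DBH = 42.9 / pi
pi = 3.14159...
DBH = 13.7 cm

13.7


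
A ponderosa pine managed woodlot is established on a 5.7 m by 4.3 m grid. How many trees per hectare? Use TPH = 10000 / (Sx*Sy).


Formula: TPH = 10000 m^2/ha / (spacing_x * spacing_y)
Area per tree = 5.7 m * 4.3 m = 24.51 m^2
TPH = 10000 / 24.51 = 408 trees/ha

408


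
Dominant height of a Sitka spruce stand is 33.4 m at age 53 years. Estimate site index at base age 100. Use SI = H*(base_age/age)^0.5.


Formula: SI = H_dom * (base_age / age)^0.5
Age ratio = 100 / 53 = 1.88679
sqrt(age_ratio) = 1.37361
SI = 33.4 * 1.37361 = 45.9 m

45.9


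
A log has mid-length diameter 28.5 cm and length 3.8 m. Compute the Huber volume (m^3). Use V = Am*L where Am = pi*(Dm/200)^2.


Huber: V = Am * L,  Am = pi*(Dm/200)^2
Am = pi*(28.5/200)^2 = 0.063794 m^2
V = 0.063794*3.8 = 0.2424 m^3

0.2424


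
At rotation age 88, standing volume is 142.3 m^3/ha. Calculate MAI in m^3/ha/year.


Formula: MAI = Total Volume / Stand Age
MAI = 142.3 m^3/ha / 88 years
MAI = 1.62 m^3/ha/year

1.62


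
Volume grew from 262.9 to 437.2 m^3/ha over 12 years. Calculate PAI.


Formula: PAI = (V_T2 - V_T1) / (T2 - T1)
Volume increment = 437.2 - 262.9 = 174.3 m^3/ha
PAI = 174.3 / 12 = 14.53 m^3/ha/year

14.53


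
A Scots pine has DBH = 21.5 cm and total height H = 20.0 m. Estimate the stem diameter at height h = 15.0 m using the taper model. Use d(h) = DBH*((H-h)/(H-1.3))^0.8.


Taper: d(h) = DBH * ((H - h) / (H - 1.3))^0.8
Numerator = H - h = 20.0 - 15.0 = 5.0 m
Denominator = H - 1.3 = 20.0 - 1.3 = 18.7 m
Ratio = 5.0 / 18.7 = 0.26738
d = 21.5 * 0.26738^0.8 = 7.5 cm

7.5


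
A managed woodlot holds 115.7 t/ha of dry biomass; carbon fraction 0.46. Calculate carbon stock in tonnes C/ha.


Formula: Carbon Stock = Biomass * Carbon Fraction
C = 115.7 t/ha * 0.46
C = 53.2 t C/ha

53.2


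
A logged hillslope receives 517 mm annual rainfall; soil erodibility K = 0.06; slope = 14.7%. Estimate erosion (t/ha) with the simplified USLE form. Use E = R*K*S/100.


Formula: E = R * K * S / 100  (simplified USLE)
R * K = 517 * 0.06 = 31.02
E = 31.02 * 14.7 / 100 = 4.56 t/ha

4.56


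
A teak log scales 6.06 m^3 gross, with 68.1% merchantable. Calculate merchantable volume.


Formula: MV = V_total * (merchantable_pct / 100)
Merchantable fraction = 68.1% / 100 = 0.681
MV = 6.06 m^3 * 0.681 = 4.127 m^3

4.127


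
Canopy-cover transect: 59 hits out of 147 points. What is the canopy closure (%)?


Formula: Canopy closure = covered points / total points * 100
Closure = 59 / 147 * 100
Closure = 0.4014 * 100 = 40.1%

40.1


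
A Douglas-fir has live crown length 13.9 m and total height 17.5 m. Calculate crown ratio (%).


Formula: Crown Ratio = (Crown Length / Total Height) * 100
CR = (13.9 m / 17.5 m) * 100
CR = 0.7943 * 100 = 79.4%

79.4


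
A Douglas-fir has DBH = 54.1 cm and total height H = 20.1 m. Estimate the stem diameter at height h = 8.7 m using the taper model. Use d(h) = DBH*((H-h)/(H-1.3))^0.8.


Taper: d(h) = DBH * ((H - h) / (H - 1.3))^0.8
Numerator = H - h = 20.1 - 8.7 = 11.4 m
Denominator = H - 1.3 = 20.1 - 1.3 = 18.8 m
Ratio = 11.4 / 18.8 = 0.60638
d = 54.1 * 0.60638^0.8 = 36.3 cm

36.3


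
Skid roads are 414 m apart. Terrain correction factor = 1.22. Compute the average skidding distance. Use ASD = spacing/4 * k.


Formula: ASD = (spacing / 4) * correction
Uncorrected distance = spacing / 4 = 414 / 4 = 103.5 m
ASD = 103.5 * 1.22 = 126 m

126


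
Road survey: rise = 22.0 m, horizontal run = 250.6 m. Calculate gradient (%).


Formula: Gradient = rise / run * 100
Gradient = 22.0 / 250.6 * 100 = 8.8%

8.8


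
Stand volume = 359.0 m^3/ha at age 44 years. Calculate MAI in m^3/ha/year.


Formula: MAI = Total Volume / Stand Age
MAI = 359.0 m^3/ha / 44 years
MAI = 8.16 m^3/ha/year

8.16


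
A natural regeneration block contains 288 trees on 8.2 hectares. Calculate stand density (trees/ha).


Formula: Stand Density = N_trees / Area_ha
Density = 288 trees / 8.2 ha
Density = 35 trees/ha

35


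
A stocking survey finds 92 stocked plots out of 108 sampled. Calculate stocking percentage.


Formula: Stocking % = stocked plots / total plots * 100
Stocking = 92 / 108 * 100
Stocking = 0.8519 * 100 = 85.2%

85.2


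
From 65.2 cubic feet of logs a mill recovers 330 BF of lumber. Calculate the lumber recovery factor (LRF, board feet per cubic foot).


Formula: LRF = Lumber Output (BF) / Log Input (ft^3)
LRF = 330 BF / 65.2 ft^3
LRF = 5.06 BF/ft^3

5.06


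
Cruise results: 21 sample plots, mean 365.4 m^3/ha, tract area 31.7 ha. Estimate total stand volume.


Formula: Total Volume = Mean Volume per ha * Total Area
Total Volume = 365.4 m^3/ha * 31.7 ha
Total Volume = 11583 m^3

11583
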